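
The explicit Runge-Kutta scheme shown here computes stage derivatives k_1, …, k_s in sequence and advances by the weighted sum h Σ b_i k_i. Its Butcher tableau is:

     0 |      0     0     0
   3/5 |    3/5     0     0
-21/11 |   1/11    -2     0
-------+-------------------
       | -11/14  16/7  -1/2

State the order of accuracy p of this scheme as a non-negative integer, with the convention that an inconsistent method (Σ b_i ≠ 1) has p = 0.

1

b = (-11/14, 16/7, -1/2)
c = (0, 3/5, -21/11)
Ac = (0, 0, -6/5)
Σ b_i: (-11/14)·1 + 16/7·1 + (-1/2)·1 = 1 ✓
b·c: 16/7·3/5 + (-1/2)·(-21/11) = 1791/770 ≠ 1/2 ⇒ order 1.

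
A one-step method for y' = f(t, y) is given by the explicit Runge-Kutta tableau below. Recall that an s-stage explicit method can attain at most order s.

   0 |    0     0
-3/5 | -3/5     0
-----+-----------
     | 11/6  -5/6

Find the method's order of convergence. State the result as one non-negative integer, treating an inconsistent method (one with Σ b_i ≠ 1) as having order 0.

2

b = (11/6, -5/6)
c = (0, -3/5)
Σ b_i: 11/6·1 + (-5/6)·1 = 1 ✓
b·c: (-5/6)·(-3/5) = 1/2 ✓; 2 stages ⇒ order 2.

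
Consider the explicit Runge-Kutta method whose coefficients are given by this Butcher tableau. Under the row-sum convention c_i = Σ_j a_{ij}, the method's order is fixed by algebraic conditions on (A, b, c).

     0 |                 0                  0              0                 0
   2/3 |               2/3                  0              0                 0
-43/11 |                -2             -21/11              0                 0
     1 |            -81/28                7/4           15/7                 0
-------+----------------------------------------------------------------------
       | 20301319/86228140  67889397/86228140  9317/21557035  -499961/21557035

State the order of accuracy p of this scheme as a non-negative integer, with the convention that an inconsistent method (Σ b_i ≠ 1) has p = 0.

3

b = (20301319/86228140, 67889397/86228140, 9317/21557035, -499961/21557035)
c = (0, 2/3, -43/11, 1)
Ac = (0, 0, -14/11, -3331/462)
Σ b_i: 20301319/86228140·1 + 67889397/86228140·1 + 9317/21557035·1 + (-499961/21557035)·1 = 1 ✓
b·c: 67889397/86228140·2/3 + 9317/21557035·(-43/11) + (-499961/21557035)·1 = 1/2 ✓
b·c²: 67889397/86228140·4/9 + 9317/21557035·1849/121 + (-499961/21557035)·1 = 1/3 ✓
b·Ac: 9317/21557035·(-14/11) + (-499961/21557035)·(-3331/462) = 1/6 ✓
b·c³: 67889397/86228140·8/27 + 9317/21557035·(-79507/1331) + (-499961/21557035)·1 = 35751008/194013315 ≠ 1/4 ⇒ order 3.
b·(c∘Ac): 9317/21557035·602/121 + (-499961/21557035)·(-3331/462) = 21906307/129342210 ≠ 1/8
b·Ac²: 9317/21557035·(-28/33) + (-499961/21557035)·255544/7623 = -332005964/426829293 ≠ 1/12
b·A²c: (-499961/21557035)·(-30/11) = 272706/4311407 ≠ 1/24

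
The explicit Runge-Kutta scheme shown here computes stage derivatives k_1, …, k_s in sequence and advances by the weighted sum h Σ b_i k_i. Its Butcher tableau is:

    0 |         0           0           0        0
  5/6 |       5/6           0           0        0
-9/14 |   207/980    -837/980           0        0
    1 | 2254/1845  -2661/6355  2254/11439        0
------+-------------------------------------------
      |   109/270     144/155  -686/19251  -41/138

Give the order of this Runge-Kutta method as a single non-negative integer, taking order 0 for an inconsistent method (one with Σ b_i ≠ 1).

4

b = (109/270, 144/155, -686/19251, -41/138)
c = (0, 5/6, -9/14, 1)
Ac = (0, 0, -279/392, -39/82)
Σ b_i: 109/270·1 + 144/155·1 + (-686/19251)·1 + (-41/138)·1 = 1 ✓
b·c: 144/155·5/6 + (-686/19251)·(-9/14) + (-41/138)·1 = 1/2 ✓
b·c²: 144/155·25/36 + (-686/19251)·81/196 + (-41/138)·1 = 1/3 ✓
b·Ac: (-686/19251)·(-279/392) + (-41/138)·(-39/82) = 1/6 ✓
b·c³: 144/155·125/216 + (-686/19251)·(-729/2744) + (-41/138)·1 = 1/4 ✓
b·(c∘Ac): (-686/19251)·2511/5488 + (-41/138)·(-39/82) = 1/8 ✓
b·Ac²: (-686/19251)·(-465/784) + (-41/138)·(-103/492) = 1/12 ✓
b·A²c: (-41/138)·(-23/164) = 1/24 ✓; 4 stages ⇒ order 4.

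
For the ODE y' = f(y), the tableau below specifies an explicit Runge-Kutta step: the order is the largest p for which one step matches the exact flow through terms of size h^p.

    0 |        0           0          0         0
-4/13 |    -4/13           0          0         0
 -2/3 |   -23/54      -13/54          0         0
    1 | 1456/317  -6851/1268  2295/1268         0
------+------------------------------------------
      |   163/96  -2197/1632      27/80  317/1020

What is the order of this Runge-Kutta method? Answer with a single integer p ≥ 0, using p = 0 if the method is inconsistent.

4

b = (163/96, -2197/1632, 27/80, 317/1020)
c = (0, -4/13, -2/3, 1)
Ac = (0, 0, 2/27, 289/634)
Σ b_i: 163/96·1 + (-2197/1632)·1 + 27/80·1 + 317/1020·1 = 1 ✓
b·c: (-2197/1632)·(-4/13) + 27/80·(-2/3) + 317/1020·1 = 1/2 ✓
b·c²: (-2197/1632)·16/169 + 27/80·4/9 + 317/1020·1 = 1/3 ✓
b·Ac: 27/80·2/27 + 317/1020·289/634 = 1/6 ✓
b·c³: (-2197/1632)·(-64/2197) + 27/80·(-8/27) + 317/1020·1 = 1/4 ✓
b·(c∘Ac): 27/80·(-4/81) + 317/1020·289/634 = 1/8 ✓
b·Ac²: 27/80·(-8/351) + 317/1020·1207/4121 = 1/12 ✓
b·A²c: 317/1020·85/634 = 1/24 ✓; 4 stages ⇒ order 4.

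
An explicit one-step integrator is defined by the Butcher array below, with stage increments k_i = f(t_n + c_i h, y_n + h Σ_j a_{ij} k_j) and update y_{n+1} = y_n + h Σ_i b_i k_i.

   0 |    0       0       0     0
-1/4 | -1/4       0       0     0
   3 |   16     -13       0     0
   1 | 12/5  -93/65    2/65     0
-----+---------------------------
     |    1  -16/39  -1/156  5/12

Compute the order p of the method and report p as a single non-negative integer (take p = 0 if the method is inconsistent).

4

b = (1, -16/39, -1/156, 5/12)
c = (0, -1/4, 3, 1)
Ac = (0, 0, 13/4, 9/20)
Σ b_i: 1·1 + (-16/39)·1 + (-1/156)·1 + 5/12·1 = 1 ✓
b·c: (-16/39)·(-1/4) + (-1/156)·3 + 5/12·1 = 1/2 ✓
b·c²: (-16/39)·1/16 + (-1/156)·9 + 5/12·1 = 1/3 ✓
b·Ac: (-1/156)·13/4 + 5/12·9/20 = 1/6 ✓
b·c³: (-16/39)·(-1/64) + (-1/156)·27 + 5/12·1 = 1/4 ✓
b·(c∘Ac): (-1/156)·39/4 + 5/12·9/20 = 1/8 ✓
b·Ac²: (-1/156)·(-13/16) + 5/12·3/16 = 1/12 ✓
b·A²c: 5/12·1/10 = 1/24 ✓; 4 stages ⇒ order 4.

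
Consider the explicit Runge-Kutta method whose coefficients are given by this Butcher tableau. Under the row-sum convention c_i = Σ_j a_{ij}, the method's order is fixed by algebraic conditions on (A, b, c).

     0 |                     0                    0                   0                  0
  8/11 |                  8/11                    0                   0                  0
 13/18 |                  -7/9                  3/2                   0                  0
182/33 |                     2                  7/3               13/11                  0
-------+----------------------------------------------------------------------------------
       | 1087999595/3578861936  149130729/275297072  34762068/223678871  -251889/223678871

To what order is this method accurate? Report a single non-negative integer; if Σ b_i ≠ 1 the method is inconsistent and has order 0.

b = (1087999595/3578861936, 149130729/275297072, 34762068/223678871, -251889/223678871)
c = (0, 8/11, 13/18, 182/33)
Ac = (0, 0, 12/11, 505/198)
Σ b_i: 1087999595/3578861936·1 + 149130729/275297072·1 + 34762068/223678871·1 + (-251889/223678871)·1 = 1 ✓
b·c: 149130729/275297072·8/11 + 34762068/223678871·13/18 + (-251889/223678871)·182/33 = 1/2 ✓
b·c²: 149130729/275297072·64/121 + 34762068/223678871·169/324 + (-251889/223678871)·33124/1089 = 1/3 ✓
b·Ac: 34762068/223678871·12/11 + (-251889/223678871)·505/198 = 1/6 ✓
b·c³: 149130729/275297072·512/1331 + 34762068/223678871·2197/5832 + (-251889/223678871)·6028568/35937 = 8770840543/112424441778 ≠ 1/4 ⇒ order 3.
b·(c∘Ac): 34762068/223678871·26/33 + (-251889/223678871)·45955/3267 = 181589753/1703400633 ≠ 1/8
b·Ac²: 34762068/223678871·96/121 + (-251889/223678871)·72551/39204 = 2477772877/20440807596 ≠ 1/12
b·A²c: (-251889/223678871)·156/121 = -274788/189266737 ≠ 1/24

3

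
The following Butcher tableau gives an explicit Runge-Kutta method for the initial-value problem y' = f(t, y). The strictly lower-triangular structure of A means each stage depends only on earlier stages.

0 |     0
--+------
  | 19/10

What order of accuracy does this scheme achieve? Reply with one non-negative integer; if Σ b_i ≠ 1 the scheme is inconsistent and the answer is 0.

b = (19/10)
c = (0)
Σ b_i: 19/10·1 = 19/10 ≠ 1 ⇒ order 0.

0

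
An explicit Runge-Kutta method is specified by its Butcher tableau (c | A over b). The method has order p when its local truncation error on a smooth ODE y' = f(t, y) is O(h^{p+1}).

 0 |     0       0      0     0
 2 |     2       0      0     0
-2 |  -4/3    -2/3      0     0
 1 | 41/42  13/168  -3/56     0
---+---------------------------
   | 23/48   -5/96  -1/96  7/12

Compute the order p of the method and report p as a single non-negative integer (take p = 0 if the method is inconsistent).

b = (23/48, -5/96, -1/96, 7/12)
c = (0, 2, -2, 1)
Ac = (0, 0, -4/3, 11/42)
Σ b_i: 23/48·1 + (-5/96)·1 + (-1/96)·1 + 7/12·1 = 1 ✓
b·c: (-5/96)·2 + (-1/96)·(-2) + 7/12·1 = 1/2 ✓
b·c²: (-5/96)·4 + (-1/96)·4 + 7/12·1 = 1/3 ✓
b·Ac: (-1/96)·(-4/3) + 7/12·11/42 = 1/6 ✓
b·c³: (-5/96)·8 + (-1/96)·(-8) + 7/12·1 = 1/4 ✓
b·(c∘Ac): (-1/96)·8/3 + 7/12·11/42 = 1/8 ✓
b·Ac²: (-1/96)·(-8/3) + 7/12·2/21 = 1/12 ✓
b·A²c: 7/12·1/14 = 1/24 ✓; 4 stages ⇒ order 4.

4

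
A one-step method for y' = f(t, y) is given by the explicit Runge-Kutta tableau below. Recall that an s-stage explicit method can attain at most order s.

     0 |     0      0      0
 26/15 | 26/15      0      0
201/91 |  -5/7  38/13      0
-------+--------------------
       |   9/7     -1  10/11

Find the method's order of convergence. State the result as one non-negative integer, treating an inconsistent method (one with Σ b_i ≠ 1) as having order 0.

0

b = (9/7, -1, 10/11)
c = (0, 26/15, 201/91)
Ac = (0, 0, 76/15)
Σ b_i: 9/7·1 + (-1)·1 + 10/11·1 = 92/77 ≠ 1 ⇒ order 0.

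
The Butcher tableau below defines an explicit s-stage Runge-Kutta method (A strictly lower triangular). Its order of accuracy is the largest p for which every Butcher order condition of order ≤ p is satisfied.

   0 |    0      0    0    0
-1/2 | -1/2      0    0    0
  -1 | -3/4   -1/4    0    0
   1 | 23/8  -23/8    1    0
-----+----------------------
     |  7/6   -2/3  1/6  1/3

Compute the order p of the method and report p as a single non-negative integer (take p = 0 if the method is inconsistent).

4

b = (7/6, -2/3, 1/6, 1/3)
c = (0, -1/2, -1, 1)
Ac = (0, 0, 1/8, 7/16)
Σ b_i: 7/6·1 + (-2/3)·1 + 1/6·1 + 1/3·1 = 1 ✓
b·c: (-2/3)·(-1/2) + 1/6·(-1) + 1/3·1 = 1/2 ✓
b·c²: (-2/3)·1/4 + 1/6·1 + 1/3·1 = 1/3 ✓
b·Ac: 1/6·1/8 + 1/3·7/16 = 1/6 ✓
b·c³: (-2/3)·(-1/8) + 1/6·(-1) + 1/3·1 = 1/4 ✓
b·(c∘Ac): 1/6·(-1/8) + 1/3·7/16 = 1/8 ✓
b·Ac²: 1/6·(-1/16) + 1/3·9/32 = 1/12 ✓
b·A²c: 1/3·1/8 = 1/24 ✓; 4 stages ⇒ order 4.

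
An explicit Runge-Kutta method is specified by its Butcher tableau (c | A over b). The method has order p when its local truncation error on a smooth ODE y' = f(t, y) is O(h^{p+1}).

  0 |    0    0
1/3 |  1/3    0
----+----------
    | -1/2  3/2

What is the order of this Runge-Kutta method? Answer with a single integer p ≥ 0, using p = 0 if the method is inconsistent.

2

b = (-1/2, 3/2)
c = (0, 1/3)
Σ b_i: (-1/2)·1 + 3/2·1 = 1 ✓
b·c: 3/2·1/3 = 1/2 ✓; 2 stages ⇒ order 2.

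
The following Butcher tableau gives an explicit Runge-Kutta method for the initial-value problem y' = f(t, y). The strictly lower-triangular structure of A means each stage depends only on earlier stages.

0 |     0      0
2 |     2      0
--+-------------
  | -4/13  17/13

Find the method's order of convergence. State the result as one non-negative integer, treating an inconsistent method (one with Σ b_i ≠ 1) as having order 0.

b = (-4/13, 17/13)
c = (0, 2)
Σ b_i: (-4/13)·1 + 17/13·1 = 1 ✓
b·c: 17/13·2 = 34/13 ≠ 1/2 ⇒ order 1.

1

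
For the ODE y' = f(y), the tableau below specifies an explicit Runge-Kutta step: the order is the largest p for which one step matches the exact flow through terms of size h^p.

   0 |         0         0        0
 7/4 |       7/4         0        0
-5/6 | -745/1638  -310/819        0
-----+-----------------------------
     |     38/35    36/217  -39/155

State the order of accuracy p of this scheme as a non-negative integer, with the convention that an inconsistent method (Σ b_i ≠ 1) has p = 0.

3

b = (38/35, 36/217, -39/155)
c = (0, 7/4, -5/6)
Ac = (0, 0, -155/234)
Σ b_i: 38/35·1 + 36/217·1 + (-39/155)·1 = 1 ✓
b·c: 36/217·7/4 + (-39/155)·(-5/6) = 1/2 ✓
b·c²: 36/217·49/16 + (-39/155)·25/36 = 1/3 ✓
b·Ac: (-39/155)·(-155/234) = 1/6 ✓; 3 stages ⇒ order 3.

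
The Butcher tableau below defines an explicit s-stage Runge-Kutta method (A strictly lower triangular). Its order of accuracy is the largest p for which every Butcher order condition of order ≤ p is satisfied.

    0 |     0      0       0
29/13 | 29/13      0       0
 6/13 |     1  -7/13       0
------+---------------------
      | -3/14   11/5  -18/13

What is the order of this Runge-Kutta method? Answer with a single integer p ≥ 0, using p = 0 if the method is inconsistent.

0

b = (-3/14, 11/5, -18/13)
c = (0, 29/13, 6/13)
Ac = (0, 0, -203/169)
Σ b_i: (-3/14)·1 + 11/5·1 + (-18/13)·1 = 547/910 ≠ 1 ⇒ order 0.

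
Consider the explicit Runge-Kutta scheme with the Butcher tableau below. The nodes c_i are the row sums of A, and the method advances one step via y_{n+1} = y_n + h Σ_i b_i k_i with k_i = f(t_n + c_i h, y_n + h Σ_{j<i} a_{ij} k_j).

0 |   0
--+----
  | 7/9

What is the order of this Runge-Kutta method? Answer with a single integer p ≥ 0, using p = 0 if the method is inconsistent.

b = (7/9)
c = (0)
Σ b_i: 7/9·1 = 7/9 ≠ 1 ⇒ order 0.

0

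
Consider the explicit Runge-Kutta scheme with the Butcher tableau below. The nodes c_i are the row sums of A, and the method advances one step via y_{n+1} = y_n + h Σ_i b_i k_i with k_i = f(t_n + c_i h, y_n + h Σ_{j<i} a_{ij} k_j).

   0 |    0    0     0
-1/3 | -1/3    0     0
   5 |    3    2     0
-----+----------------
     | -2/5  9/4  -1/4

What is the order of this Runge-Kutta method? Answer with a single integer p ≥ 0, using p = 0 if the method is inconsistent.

0

b = (-2/5, 9/4, -1/4)
c = (0, -1/3, 5)
Ac = (0, 0, -2/3)
Σ b_i: (-2/5)·1 + 9/4·1 + (-1/4)·1 = 8/5 ≠ 1 ⇒ order 0.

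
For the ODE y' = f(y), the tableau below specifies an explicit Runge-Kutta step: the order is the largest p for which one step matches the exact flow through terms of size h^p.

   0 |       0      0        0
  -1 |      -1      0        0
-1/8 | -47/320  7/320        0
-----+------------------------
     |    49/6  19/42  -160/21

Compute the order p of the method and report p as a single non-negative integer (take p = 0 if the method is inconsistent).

b = (49/6, 19/42, -160/21)
c = (0, -1, -1/8)
Ac = (0, 0, -7/320)
Σ b_i: 49/6·1 + 19/42·1 + (-160/21)·1 = 1 ✓
b·c: 19/42·(-1) + (-160/21)·(-1/8) = 1/2 ✓
b·c²: 19/42·1 + (-160/21)·1/64 = 1/3 ✓
b·Ac: (-160/21)·(-7/320) = 1/6 ✓; 3 stages ⇒ order 3.

3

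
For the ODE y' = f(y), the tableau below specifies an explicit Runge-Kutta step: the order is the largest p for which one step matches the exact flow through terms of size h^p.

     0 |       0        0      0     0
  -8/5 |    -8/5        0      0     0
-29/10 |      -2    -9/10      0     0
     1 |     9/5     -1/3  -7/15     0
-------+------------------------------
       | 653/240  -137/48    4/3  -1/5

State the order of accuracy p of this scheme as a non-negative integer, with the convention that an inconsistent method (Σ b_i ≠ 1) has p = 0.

b = (653/240, -137/48, 4/3, -1/5)
c = (0, -8/5, -29/10, 1)
Ac = (0, 0, 36/25, 283/150)
Σ b_i: 653/240·1 + (-137/48)·1 + 4/3·1 + (-1/5)·1 = 1 ✓
b·c: (-137/48)·(-8/5) + 4/3·(-29/10) + (-1/5)·1 = 1/2 ✓
b·c²: (-137/48)·64/25 + 4/3·841/100 + (-1/5)·1 = 278/75 ≠ 1/3 ⇒ order 2.
b·Ac: 4/3·36/25 + (-1/5)·283/150 = 1157/750 ≠ 1/6

2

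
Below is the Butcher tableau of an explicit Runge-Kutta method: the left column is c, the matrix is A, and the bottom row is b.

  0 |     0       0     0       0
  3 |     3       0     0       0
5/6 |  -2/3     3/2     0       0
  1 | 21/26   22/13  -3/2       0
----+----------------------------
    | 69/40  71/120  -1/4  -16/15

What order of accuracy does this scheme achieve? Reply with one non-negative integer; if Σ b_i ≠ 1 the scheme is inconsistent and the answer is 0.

2

b = (69/40, 71/120, -1/4, -16/15)
c = (0, 3, 5/6, 1)
Ac = (0, 0, 9/2, 199/52)
Σ b_i: 69/40·1 + 71/120·1 + (-1/4)·1 + (-16/15)·1 = 1 ✓
b·c: 71/120·3 + (-1/4)·5/6 + (-16/15)·1 = 1/2 ✓
b·c²: 71/120·9 + (-1/4)·25/36 + (-16/15)·1 = 2941/720 ≠ 1/3 ⇒ order 2.
b·Ac: (-1/4)·9/2 + (-16/15)·199/52 = -8123/1560 ≠ 1/6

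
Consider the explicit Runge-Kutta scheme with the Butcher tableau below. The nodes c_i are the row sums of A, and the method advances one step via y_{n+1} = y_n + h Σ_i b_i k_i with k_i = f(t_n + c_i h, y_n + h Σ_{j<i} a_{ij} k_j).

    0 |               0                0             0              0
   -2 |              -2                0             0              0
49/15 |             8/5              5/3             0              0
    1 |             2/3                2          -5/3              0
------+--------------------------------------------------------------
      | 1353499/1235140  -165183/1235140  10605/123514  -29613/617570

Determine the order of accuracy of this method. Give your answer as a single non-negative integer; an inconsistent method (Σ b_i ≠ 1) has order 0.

3

b = (1353499/1235140, -165183/1235140, 10605/123514, -29613/617570)
c = (0, -2, 49/15, 1)
Ac = (0, 0, -10/3, -85/9)
Σ b_i: 1353499/1235140·1 + (-165183/1235140)·1 + 10605/123514·1 + (-29613/617570)·1 = 1 ✓
b·c: (-165183/1235140)·(-2) + 10605/123514·49/15 + (-29613/617570)·1 = 1/2 ✓
b·c²: (-165183/1235140)·4 + 10605/123514·2401/225 + (-29613/617570)·1 = 1/3 ✓
b·Ac: 10605/123514·(-10/3) + (-29613/617570)·(-85/9) = 1/6 ✓
b·c³: (-165183/1235140)·(-8) + 10605/123514·117649/3375 + (-29613/617570)·1 = 55789099/13895325 ≠ 1/4 ⇒ order 3.
b·(c∘Ac): 10605/123514·(-98/9) + (-29613/617570)·(-85/9) = -59541/123514 ≠ 1/8
b·Ac²: 10605/123514·20/3 + (-29613/617570)·(-1321/135) = 28947091/27790650 ≠ 1/12
b·A²c: (-29613/617570)·50/9 = -49355/185271 ≠ 1/24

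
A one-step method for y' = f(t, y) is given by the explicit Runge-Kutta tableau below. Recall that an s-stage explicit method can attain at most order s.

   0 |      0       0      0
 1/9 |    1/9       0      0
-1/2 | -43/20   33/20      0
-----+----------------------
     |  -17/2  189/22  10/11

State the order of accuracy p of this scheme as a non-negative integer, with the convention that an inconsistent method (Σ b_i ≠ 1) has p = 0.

3

b = (-17/2, 189/22, 10/11)
c = (0, 1/9, -1/2)
Ac = (0, 0, 11/60)
Σ b_i: (-17/2)·1 + 189/22·1 + 10/11·1 = 1 ✓
b·c: 189/22·1/9 + 10/11·(-1/2) = 1/2 ✓
b·c²: 189/22·1/81 + 10/11·1/4 = 1/3 ✓
b·Ac: 10/11·11/60 = 1/6 ✓; 3 stages ⇒ order 3.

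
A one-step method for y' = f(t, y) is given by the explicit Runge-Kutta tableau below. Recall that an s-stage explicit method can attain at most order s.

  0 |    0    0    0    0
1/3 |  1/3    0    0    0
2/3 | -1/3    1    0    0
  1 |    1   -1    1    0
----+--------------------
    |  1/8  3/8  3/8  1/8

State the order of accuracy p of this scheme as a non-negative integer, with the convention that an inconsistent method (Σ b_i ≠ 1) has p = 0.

b = (1/8, 3/8, 3/8, 1/8)
c = (0, 1/3, 2/3, 1)
Ac = (0, 0, 1/3, 1/3)
Σ b_i: 1/8·1 + 3/8·1 + 3/8·1 + 1/8·1 = 1 ✓
b·c: 3/8·1/3 + 3/8·2/3 + 1/8·1 = 1/2 ✓
b·c²: 3/8·1/9 + 3/8·4/9 + 1/8·1 = 1/3 ✓
b·Ac: 3/8·1/3 + 1/8·1/3 = 1/6 ✓
b·c³: 3/8·1/27 + 3/8·8/27 + 1/8·1 = 1/4 ✓
b·(c∘Ac): 3/8·2/9 + 1/8·1/3 = 1/8 ✓
b·Ac²: 3/8·1/9 + 1/8·1/3 = 1/12 ✓
b·A²c: 1/8·1/3 = 1/24 ✓; 4 stages ⇒ order 4.

4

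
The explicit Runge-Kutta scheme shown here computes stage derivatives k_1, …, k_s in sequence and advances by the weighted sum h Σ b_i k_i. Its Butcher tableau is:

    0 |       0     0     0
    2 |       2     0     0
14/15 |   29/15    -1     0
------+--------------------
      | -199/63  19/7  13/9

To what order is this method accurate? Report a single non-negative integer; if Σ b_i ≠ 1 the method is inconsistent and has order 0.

1

b = (-199/63, 19/7, 13/9)
c = (0, 2, 14/15)
Ac = (0, 0, -2)
Σ b_i: (-199/63)·1 + 19/7·1 + 13/9·1 = 1 ✓
b·c: 19/7·2 + 13/9·14/15 = 6404/945 ≠ 1/2 ⇒ order 1.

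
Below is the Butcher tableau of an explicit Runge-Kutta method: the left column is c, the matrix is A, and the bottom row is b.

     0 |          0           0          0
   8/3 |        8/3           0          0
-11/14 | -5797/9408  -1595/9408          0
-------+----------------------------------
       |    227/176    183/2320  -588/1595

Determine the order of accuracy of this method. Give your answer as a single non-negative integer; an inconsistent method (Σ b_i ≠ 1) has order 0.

b = (227/176, 183/2320, -588/1595)
c = (0, 8/3, -11/14)
Ac = (0, 0, -1595/3528)
Σ b_i: 227/176·1 + 183/2320·1 + (-588/1595)·1 = 1 ✓
b·c: 183/2320·8/3 + (-588/1595)·(-11/14) = 1/2 ✓
b·c²: 183/2320·64/9 + (-588/1595)·121/196 = 1/3 ✓
b·Ac: (-588/1595)·(-1595/3528) = 1/6 ✓; 3 stages ⇒ order 3.

3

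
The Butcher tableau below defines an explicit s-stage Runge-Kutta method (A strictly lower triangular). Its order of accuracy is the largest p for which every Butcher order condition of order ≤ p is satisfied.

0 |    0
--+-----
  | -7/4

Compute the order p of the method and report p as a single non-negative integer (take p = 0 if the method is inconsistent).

0

b = (-7/4)
c = (0)
Σ b_i: (-7/4)·1 = -7/4 ≠ 1 ⇒ order 0.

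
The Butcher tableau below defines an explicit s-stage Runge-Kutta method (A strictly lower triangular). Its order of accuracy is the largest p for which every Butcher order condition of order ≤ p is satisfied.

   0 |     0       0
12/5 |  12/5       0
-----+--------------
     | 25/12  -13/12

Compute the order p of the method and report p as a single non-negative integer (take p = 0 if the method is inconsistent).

1

b = (25/12, -13/12)
c = (0, 12/5)
Σ b_i: 25/12·1 + (-13/12)·1 = 1 ✓
b·c: (-13/12)·12/5 = -13/5 ≠ 1/2 ⇒ order 1.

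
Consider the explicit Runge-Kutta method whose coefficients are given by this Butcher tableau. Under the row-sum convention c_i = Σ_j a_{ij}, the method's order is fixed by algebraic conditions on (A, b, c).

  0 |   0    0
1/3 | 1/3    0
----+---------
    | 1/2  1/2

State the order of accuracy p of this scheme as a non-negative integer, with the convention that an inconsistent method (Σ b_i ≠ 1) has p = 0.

b = (1/2, 1/2)
c = (0, 1/3)
Σ b_i: 1/2·1 + 1/2·1 = 1 ✓
b·c: 1/2·1/3 = 1/6 ≠ 1/2 ⇒ order 1.

1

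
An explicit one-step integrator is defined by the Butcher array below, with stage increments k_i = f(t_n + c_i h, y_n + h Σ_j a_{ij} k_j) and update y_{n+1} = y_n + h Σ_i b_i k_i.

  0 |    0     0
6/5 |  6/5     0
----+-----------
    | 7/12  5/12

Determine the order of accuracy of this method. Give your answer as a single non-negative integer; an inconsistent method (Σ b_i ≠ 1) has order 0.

2

b = (7/12, 5/12)
c = (0, 6/5)
Σ b_i: 7/12·1 + 5/12·1 = 1 ✓
b·c: 5/12·6/5 = 1/2 ✓; 2 stages ⇒ order 2.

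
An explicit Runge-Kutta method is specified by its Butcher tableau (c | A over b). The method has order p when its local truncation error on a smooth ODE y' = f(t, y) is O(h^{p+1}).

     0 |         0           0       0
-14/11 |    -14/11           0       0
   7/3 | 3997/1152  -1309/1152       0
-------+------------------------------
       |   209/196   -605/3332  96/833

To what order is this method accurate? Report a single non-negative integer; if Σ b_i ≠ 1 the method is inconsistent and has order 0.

3

b = (209/196, -605/3332, 96/833)
c = (0, -14/11, 7/3)
Ac = (0, 0, 833/576)
Σ b_i: 209/196·1 + (-605/3332)·1 + 96/833·1 = 1 ✓
b·c: (-605/3332)·(-14/11) + 96/833·7/3 = 1/2 ✓
b·c²: (-605/3332)·196/121 + 96/833·49/9 = 1/3 ✓
b·Ac: 96/833·833/576 = 1/6 ✓; 3 stages ⇒ order 3.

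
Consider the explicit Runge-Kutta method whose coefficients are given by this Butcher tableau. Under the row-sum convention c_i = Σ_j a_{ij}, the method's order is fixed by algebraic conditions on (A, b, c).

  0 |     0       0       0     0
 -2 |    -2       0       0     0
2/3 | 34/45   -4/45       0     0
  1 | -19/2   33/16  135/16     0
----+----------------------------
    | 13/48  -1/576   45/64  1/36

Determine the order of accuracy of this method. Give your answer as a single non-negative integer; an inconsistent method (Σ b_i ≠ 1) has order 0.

b = (13/48, -1/576, 45/64, 1/36)
c = (0, -2, 2/3, 1)
Ac = (0, 0, 8/45, 3/2)
Σ b_i: 13/48·1 + (-1/576)·1 + 45/64·1 + 1/36·1 = 1 ✓
b·c: (-1/576)·(-2) + 45/64·2/3 + 1/36·1 = 1/2 ✓
b·c²: (-1/576)·4 + 45/64·4/9 + 1/36·1 = 1/3 ✓
b·Ac: 45/64·8/45 + 1/36·3/2 = 1/6 ✓
b·c³: (-1/576)·(-8) + 45/64·8/27 + 1/36·1 = 1/4 ✓
b·(c∘Ac): 45/64·16/135 + 1/36·3/2 = 1/8 ✓
b·Ac²: 45/64·(-16/45) + 1/36·12 = 1/12 ✓
b·A²c: 1/36·3/2 = 1/24 ✓; 4 stages ⇒ order 4.

4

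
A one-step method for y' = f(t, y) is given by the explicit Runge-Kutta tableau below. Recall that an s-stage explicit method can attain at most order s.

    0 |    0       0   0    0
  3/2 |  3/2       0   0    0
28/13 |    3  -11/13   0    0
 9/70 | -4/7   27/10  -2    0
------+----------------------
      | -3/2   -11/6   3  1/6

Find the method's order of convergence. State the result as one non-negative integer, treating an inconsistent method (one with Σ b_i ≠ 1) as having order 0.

b = (-3/2, -11/6, 3, 1/6)
c = (0, 3/2, 28/13, 9/70)
Ac = (0, 0, -33/26, -67/260)
Σ b_i: (-3/2)·1 + (-11/6)·1 + 3·1 + 1/6·1 = -1/6 ≠ 1 ⇒ order 0.

0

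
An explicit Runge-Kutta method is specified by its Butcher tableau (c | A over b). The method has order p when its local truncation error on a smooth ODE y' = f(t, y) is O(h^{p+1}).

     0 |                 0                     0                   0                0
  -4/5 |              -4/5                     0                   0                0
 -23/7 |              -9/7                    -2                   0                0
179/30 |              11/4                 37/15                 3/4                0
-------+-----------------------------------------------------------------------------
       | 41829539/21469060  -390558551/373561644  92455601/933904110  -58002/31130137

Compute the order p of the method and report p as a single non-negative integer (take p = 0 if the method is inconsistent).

b = (41829539/21469060, -390558551/373561644, 92455601/933904110, -58002/31130137)
c = (0, -4/5, -23/7, 179/30)
Ac = (0, 0, 8/5, -9319/2100)
Σ b_i: 41829539/21469060·1 + (-390558551/373561644)·1 + 92455601/933904110·1 + (-58002/31130137)·1 = 1 ✓
b·c: (-390558551/373561644)·(-4/5) + 92455601/933904110·(-23/7) + (-58002/31130137)·179/30 = 1/2 ✓
b·c²: (-390558551/373561644)·16/25 + 92455601/933904110·529/49 + (-58002/31130137)·32041/900 = 1/3 ✓
b·Ac: 92455601/933904110·8/5 + (-58002/31130137)·(-9319/2100) = 1/6 ✓
b·c³: (-390558551/373561644)·(-64/125) + 92455601/933904110·(-12167/343) + (-58002/31130137)·5735339/27000 = -114027163093/33813769500 ≠ 1/4 ⇒ order 3.
b·(c∘Ac): 92455601/933904110·(-184/35) + (-58002/31130137)·(-1668101/63000) = -252861697/536726500 ≠ 1/8
b·Ac²: 92455601/933904110·(-32/25) + (-58002/31130137)·711157/73500 = -32629487/225425130 ≠ 1/12
b·A²c: (-58002/31130137)·6/5 = -348012/155650685 ≠ 1/24

3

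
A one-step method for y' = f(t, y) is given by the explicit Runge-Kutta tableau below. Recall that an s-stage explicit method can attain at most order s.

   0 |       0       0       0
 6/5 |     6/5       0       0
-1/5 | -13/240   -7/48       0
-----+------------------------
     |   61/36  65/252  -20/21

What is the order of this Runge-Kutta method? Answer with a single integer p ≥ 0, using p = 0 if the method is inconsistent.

b = (61/36, 65/252, -20/21)
c = (0, 6/5, -1/5)
Ac = (0, 0, -7/40)
Σ b_i: 61/36·1 + 65/252·1 + (-20/21)·1 = 1 ✓
b·c: 65/252·6/5 + (-20/21)·(-1/5) = 1/2 ✓
b·c²: 65/252·36/25 + (-20/21)·1/25 = 1/3 ✓
b·Ac: (-20/21)·(-7/40) = 1/6 ✓; 3 stages ⇒ order 3.

3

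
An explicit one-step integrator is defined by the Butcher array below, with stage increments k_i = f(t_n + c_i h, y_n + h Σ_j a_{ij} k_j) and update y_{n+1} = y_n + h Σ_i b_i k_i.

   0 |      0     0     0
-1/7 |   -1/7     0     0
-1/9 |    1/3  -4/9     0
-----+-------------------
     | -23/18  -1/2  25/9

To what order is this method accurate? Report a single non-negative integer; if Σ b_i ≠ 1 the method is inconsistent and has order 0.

b = (-23/18, -1/2, 25/9)
c = (0, -1/7, -1/9)
Ac = (0, 0, 4/63)
Σ b_i: (-23/18)·1 + (-1/2)·1 + 25/9·1 = 1 ✓
b·c: (-1/2)·(-1/7) + 25/9·(-1/9) = -269/1134 ≠ 1/2 ⇒ order 1.

1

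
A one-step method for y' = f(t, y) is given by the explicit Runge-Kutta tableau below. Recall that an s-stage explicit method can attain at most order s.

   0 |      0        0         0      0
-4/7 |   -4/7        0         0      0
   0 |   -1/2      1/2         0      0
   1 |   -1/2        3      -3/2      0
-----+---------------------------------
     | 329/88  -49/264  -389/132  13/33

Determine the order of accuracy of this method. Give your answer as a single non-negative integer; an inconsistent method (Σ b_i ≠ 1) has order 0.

b = (329/88, -49/264, -389/132, 13/33)
c = (0, -4/7, 0, 1)
Ac = (0, 0, -2/7, -12/7)
Σ b_i: 329/88·1 + (-49/264)·1 + (-389/132)·1 + 13/33·1 = 1 ✓
b·c: (-49/264)·(-4/7) + 13/33·1 = 1/2 ✓
b·c²: (-49/264)·16/49 + 13/33·1 = 1/3 ✓
b·Ac: (-389/132)·(-2/7) + 13/33·(-12/7) = 1/6 ✓
b·c³: (-49/264)·(-64/343) + 13/33·1 = 3/7 ≠ 1/4 ⇒ order 3.
b·(c∘Ac): 13/33·(-12/7) = -52/77 ≠ 1/8
b·Ac²: (-389/132)·8/49 + 13/33·48/49 = -2/21 ≠ 1/12
b·A²c: 13/33·3/7 = 13/77 ≠ 1/24

3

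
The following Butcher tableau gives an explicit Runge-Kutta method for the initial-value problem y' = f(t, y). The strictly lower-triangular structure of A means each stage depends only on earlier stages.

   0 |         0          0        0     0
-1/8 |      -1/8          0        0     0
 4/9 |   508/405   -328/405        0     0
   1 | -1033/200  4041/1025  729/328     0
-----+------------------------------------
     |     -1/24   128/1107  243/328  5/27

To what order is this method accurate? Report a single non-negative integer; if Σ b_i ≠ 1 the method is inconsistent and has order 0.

4

b = (-1/24, 128/1107, 243/328, 5/27)
c = (0, -1/8, 4/9, 1)
Ac = (0, 0, 41/405, 99/200)
Σ b_i: (-1/24)·1 + 128/1107·1 + 243/328·1 + 5/27·1 = 1 ✓
b·c: 128/1107·(-1/8) + 243/328·4/9 + 5/27·1 = 1/2 ✓
b·c²: 128/1107·1/64 + 243/328·16/81 + 5/27·1 = 1/3 ✓
b·Ac: 243/328·41/405 + 5/27·99/200 = 1/6 ✓
b·c³: 128/1107·(-1/512) + 243/328·64/729 + 5/27·1 = 1/4 ✓
b·(c∘Ac): 243/328·164/3645 + 5/27·99/200 = 1/8 ✓
b·Ac²: 243/328·(-41/3240) + 5/27·801/1600 = 1/12 ✓
b·A²c: 5/27·9/40 = 1/24 ✓; 4 stages ⇒ order 4.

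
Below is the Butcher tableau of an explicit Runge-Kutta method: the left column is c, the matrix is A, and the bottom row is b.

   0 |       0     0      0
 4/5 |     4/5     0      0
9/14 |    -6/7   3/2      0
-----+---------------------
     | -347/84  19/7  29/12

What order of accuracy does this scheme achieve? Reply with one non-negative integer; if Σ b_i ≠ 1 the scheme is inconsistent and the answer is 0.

1

b = (-347/84, 19/7, 29/12)
c = (0, 4/5, 9/14)
Ac = (0, 0, 6/5)
Σ b_i: (-347/84)·1 + 19/7·1 + 29/12·1 = 1 ✓
b·c: 19/7·4/5 + 29/12·9/14 = 149/40 ≠ 1/2 ⇒ order 1.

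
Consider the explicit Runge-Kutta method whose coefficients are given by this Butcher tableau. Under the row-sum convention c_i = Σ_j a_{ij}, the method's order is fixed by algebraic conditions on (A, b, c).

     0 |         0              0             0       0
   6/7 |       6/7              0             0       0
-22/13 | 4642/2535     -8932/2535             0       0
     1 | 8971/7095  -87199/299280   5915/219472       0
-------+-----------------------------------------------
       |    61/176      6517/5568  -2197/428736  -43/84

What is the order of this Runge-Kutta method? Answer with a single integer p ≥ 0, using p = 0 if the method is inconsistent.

b = (61/176, 6517/5568, -2197/428736, -43/84)
c = (0, 6/7, -22/13, 1)
Ac = (0, 0, -2552/845, -127/430)
Σ b_i: 61/176·1 + 6517/5568·1 + (-2197/428736)·1 + (-43/84)·1 = 1 ✓
b·c: 6517/5568·6/7 + (-2197/428736)·(-22/13) + (-43/84)·1 = 1/2 ✓
b·c²: 6517/5568·36/49 + (-2197/428736)·484/169 + (-43/84)·1 = 1/3 ✓
b·Ac: (-2197/428736)·(-2552/845) + (-43/84)·(-127/430) = 1/6 ✓
b·c³: 6517/5568·216/343 + (-2197/428736)·(-10648/2197) + (-43/84)·1 = 1/4 ✓
b·(c∘Ac): (-2197/428736)·56144/10985 + (-43/84)·(-127/430) = 1/8 ✓
b·Ac²: (-2197/428736)·(-15312/5915) + (-43/84)·(-206/1505) = 1/12 ✓
b·A²c: (-43/84)·(-7/86) = 1/24 ✓; 4 stages ⇒ order 4.

4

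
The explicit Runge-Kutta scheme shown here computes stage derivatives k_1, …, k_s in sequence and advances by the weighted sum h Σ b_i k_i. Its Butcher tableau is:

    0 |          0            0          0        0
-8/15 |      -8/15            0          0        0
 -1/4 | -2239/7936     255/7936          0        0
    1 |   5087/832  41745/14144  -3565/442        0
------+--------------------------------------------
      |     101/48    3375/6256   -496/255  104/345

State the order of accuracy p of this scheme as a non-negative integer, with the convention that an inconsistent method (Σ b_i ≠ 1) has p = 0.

4

b = (101/48, 3375/6256, -496/255, 104/345)
c = (0, -8/15, -1/4, 1)
Ac = (0, 0, -17/992, 23/52)
Σ b_i: 101/48·1 + 3375/6256·1 + (-496/255)·1 + 104/345·1 = 1 ✓
b·c: 3375/6256·(-8/15) + (-496/255)·(-1/4) + 104/345·1 = 1/2 ✓
b·c²: 3375/6256·64/225 + (-496/255)·1/16 + 104/345·1 = 1/3 ✓
b·Ac: (-496/255)·(-17/992) + 104/345·23/52 = 1/6 ✓
b·c³: 3375/6256·(-512/3375) + (-496/255)·(-1/64) + 104/345·1 = 1/4 ✓
b·(c∘Ac): (-496/255)·17/3968 + 104/345·23/52 = 1/8 ✓
b·Ac²: (-496/255)·17/1860 + 104/345·161/480 = 1/12 ✓
b·A²c: 104/345·115/832 = 1/24 ✓; 4 stages ⇒ order 4.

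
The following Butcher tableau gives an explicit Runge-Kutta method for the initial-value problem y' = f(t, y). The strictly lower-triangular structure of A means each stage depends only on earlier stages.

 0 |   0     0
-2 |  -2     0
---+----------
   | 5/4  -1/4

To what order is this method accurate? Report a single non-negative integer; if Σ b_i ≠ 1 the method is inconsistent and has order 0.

b = (5/4, -1/4)
c = (0, -2)
Σ b_i: 5/4·1 + (-1/4)·1 = 1 ✓
b·c: (-1/4)·(-2) = 1/2 ✓; 2 stages ⇒ order 2.

2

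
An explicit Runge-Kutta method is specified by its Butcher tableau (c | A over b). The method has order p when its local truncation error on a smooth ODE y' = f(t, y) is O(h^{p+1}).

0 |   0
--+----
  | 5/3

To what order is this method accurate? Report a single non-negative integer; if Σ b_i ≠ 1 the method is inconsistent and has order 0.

0

b = (5/3)
c = (0)
Σ b_i: 5/3·1 = 5/3 ≠ 1 ⇒ order 0.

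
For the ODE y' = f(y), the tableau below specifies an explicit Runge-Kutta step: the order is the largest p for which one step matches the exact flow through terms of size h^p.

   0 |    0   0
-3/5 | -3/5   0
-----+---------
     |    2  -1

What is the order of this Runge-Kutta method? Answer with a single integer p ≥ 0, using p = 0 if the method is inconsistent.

b = (2, -1)
c = (0, -3/5)
Σ b_i: 2·1 + (-1)·1 = 1 ✓
b·c: (-1)·(-3/5) = 3/5 ≠ 1/2 ⇒ order 1.

1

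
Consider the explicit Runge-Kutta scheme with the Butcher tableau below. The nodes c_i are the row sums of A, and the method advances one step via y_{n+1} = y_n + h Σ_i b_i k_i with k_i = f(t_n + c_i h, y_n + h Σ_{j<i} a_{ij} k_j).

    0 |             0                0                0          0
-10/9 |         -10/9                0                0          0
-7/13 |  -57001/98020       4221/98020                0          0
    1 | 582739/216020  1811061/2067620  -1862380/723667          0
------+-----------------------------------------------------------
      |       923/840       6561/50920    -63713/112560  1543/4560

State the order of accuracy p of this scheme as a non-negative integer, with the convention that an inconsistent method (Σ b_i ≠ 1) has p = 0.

b = (923/840, 6561/50920, -63713/112560, 1543/4560)
c = (0, -10/9, -7/13, 1)
Ac = (0, 0, -469/9802, 1273/3086)
Σ b_i: 923/840·1 + 6561/50920·1 + (-63713/112560)·1 + 1543/4560·1 = 1 ✓
b·c: 6561/50920·(-10/9) + (-63713/112560)·(-7/13) + 1543/4560·1 = 1/2 ✓
b·c²: 6561/50920·100/81 + (-63713/112560)·49/169 + 1543/4560·1 = 1/3 ✓
b·Ac: (-63713/112560)·(-469/9802) + 1543/4560·1273/3086 = 1/6 ✓
b·c³: 6561/50920·(-1000/729) + (-63713/112560)·(-343/2197) + 1543/4560·1 = 1/4 ✓
b·(c∘Ac): (-63713/112560)·3283/127426 + 1543/4560·1273/3086 = 1/8 ✓
b·Ac²: (-63713/112560)·2345/44109 + 1543/4560·4655/13887 = 1/12 ✓
b·A²c: 1543/4560·190/1543 = 1/24 ✓; 4 stages ⇒ order 4.

4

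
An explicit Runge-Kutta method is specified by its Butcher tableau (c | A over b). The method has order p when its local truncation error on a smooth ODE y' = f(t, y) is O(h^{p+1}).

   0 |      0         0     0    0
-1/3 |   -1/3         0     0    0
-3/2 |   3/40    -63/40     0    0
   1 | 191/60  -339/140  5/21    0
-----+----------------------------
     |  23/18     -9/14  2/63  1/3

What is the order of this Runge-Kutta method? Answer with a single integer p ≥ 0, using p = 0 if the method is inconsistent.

b = (23/18, -9/14, 2/63, 1/3)
c = (0, -1/3, -3/2, 1)
Ac = (0, 0, 21/40, 9/20)
Σ b_i: 23/18·1 + (-9/14)·1 + 2/63·1 + 1/3·1 = 1 ✓
b·c: (-9/14)·(-1/3) + 2/63·(-3/2) + 1/3·1 = 1/2 ✓
b·c²: (-9/14)·1/9 + 2/63·9/4 + 1/3·1 = 1/3 ✓
b·Ac: 2/63·21/40 + 1/3·9/20 = 1/6 ✓
b·c³: (-9/14)·(-1/27) + 2/63·(-27/8) + 1/3·1 = 1/4 ✓
b·(c∘Ac): 2/63·(-63/80) + 1/3·9/20 = 1/8 ✓
b·Ac²: 2/63·(-7/40) + 1/3·4/15 = 1/12 ✓
b·A²c: 1/3·1/8 = 1/24 ✓; 4 stages ⇒ order 4.

4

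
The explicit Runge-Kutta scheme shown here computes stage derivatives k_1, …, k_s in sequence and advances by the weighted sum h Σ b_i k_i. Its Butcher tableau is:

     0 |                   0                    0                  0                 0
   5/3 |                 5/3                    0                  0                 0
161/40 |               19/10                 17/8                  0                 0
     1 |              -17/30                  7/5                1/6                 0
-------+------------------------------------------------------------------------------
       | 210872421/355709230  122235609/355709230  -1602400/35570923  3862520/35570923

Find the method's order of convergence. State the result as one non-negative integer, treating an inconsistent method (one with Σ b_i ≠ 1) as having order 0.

3

b = (210872421/355709230, 122235609/355709230, -1602400/35570923, 3862520/35570923)
c = (0, 5/3, 161/40, 1)
Ac = (0, 0, 85/24, 721/240)
Σ b_i: 210872421/355709230·1 + 122235609/355709230·1 + (-1602400/35570923)·1 + 3862520/35570923·1 = 1 ✓
b·c: 122235609/355709230·5/3 + (-1602400/35570923)·161/40 + 3862520/35570923·1 = 1/2 ✓
b·c²: 122235609/355709230·25/9 + (-1602400/35570923)·25921/1600 + 3862520/35570923·1 = 1/3 ✓
b·Ac: (-1602400/35570923)·85/24 + 3862520/35570923·721/240 = 1/6 ✓
b·c³: 122235609/355709230·125/27 + (-1602400/35570923)·4173281/64000 + 3862520/35570923·1 = -31705519187/25611064560 ≠ 1/4 ⇒ order 3.
b·(c∘Ac): (-1602400/35570923)·2737/192 + 3862520/35570923·721/240 = -11238892/35570923 ≠ 1/8
b·Ac²: (-1602400/35570923)·425/72 + 3862520/35570923·189763/28800 = 3837961523/8537021520 ≠ 1/12
b·A²c: 3862520/35570923·85/144 = 41039275/640276614 ≠ 1/24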